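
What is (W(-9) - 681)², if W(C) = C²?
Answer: 360000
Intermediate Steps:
(W(-9) - 681)² = ((-9)² - 681)² = (81 - 681)² = (-600)² = 360000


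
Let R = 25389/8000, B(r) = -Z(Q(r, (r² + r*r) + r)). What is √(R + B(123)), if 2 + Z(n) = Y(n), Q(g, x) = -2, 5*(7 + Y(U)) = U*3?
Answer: √534945/200 ≈ 3.6570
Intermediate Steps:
Y(U) = -7 + 3*U/5 (Y(U) = -7 + (U*3)/5 = -7 + (3*U)/5 = -7 + 3*U/5)
Z(n) = -9 + 3*n/5 (Z(n) = -2 + (-7 + 3*n/5) = -9 + 3*n/5)
B(r) = 51/5 (B(r) = -(-9 + (⅗)*(-2)) = -(-9 - 6/5) = -1*(-51/5) = 51/5)
R = 25389/8000 (R = 25389*(1/8000) = 25389/8000 ≈ 3.1736)
√(R + B(123)) = √(25389/8000 + 51/5) = √(106989/8000) = √534945/200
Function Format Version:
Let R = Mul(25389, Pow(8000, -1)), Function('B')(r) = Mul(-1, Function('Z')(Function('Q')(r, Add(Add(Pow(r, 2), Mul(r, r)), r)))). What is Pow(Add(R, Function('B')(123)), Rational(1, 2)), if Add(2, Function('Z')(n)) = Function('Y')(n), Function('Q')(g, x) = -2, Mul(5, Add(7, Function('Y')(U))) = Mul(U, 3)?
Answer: Mul(Rational(1, 200), Pow(534945, Rational(1, 2))) ≈ 3.6570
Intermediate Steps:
Function('Y')(U) = Add(-7, Mul(Rational(3, 5), U)) (Function('Y')(U) = Add(-7, Mul(Rational(1, 5), Mul(U, 3))) = Add(-7, Mul(Rational(1, 5), Mul(3, U))) = Add(-7, Mul(Rational(3, 5), U)))
Function('Z')(n) = Add(-9, Mul(Rational(3, 5), n)) (Function('Z')(n) = Add(-2, Add(-7, Mul(Rational(3, 5), n))) = Add(-9, Mul(Rational(3, 5), n)))
Function('B')(r) = Rational(51, 5) (Function('B')(r) = Mul(-1, Add(-9, Mul(Rational(3, 5), -2))) = Mul(-1, Add(-9, Rational(-6, 5))) = Mul(-1, Rational(-51, 5)) = Rational(51, 5))
R = Rational(25389, 8000) (R = Mul(25389, Rational(1, 8000)) = Rational(25389, 8000) ≈ 3.1736)
Pow(Add(R, Function('B')(123)), Rational(1, 2)) = Pow(Add(Rational(25389, 8000), Rational(51, 5)), Rational(1, 2)) = Pow(Rational(106989, 8000), Rational(1, 2)) = Mul(Rational(1, 200), Pow(534945, Rational(1, 2)))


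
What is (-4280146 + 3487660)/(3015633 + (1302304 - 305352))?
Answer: -792486/4012585 ≈ -0.19750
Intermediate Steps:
(-4280146 + 3487660)/(3015633 + (1302304 - 305352)) = -792486/(3015633 + 996952) = -792486/4012585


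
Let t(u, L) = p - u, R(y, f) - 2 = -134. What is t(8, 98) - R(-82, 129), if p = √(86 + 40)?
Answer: 124 + 3*√14 ≈ 135.23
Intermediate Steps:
R(y, f) = -132 (R(y, f) = 2 - 134 = -132)
p = 3*√14 (p = √126 = 3*√14 ≈ 11.225)
t(u, L) = -u + 3*√14 (t(u, L) = 3*√14 - u = -u + 3*√14)
t(8, 98) - R(-82, 129) = (-1*8 + 3*√14) - 1*(-132) = (-8 + 3*√14) + 132 = 124 + 3*√14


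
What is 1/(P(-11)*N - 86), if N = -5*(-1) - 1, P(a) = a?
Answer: -1/130 ≈ -0.0076923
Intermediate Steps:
N = 4 (N = 5 - 1 = 4)
1/(P(-11)*N - 86) = 1/(-11*4 - 86) = 1/(-44 - 86) = 1/(-130) = -1/130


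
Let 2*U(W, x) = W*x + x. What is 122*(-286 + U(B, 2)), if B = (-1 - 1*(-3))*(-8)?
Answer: -36722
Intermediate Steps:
B = -16 (B = (-1 + 3)*(-8) = 2*(-8) = -16)
U(W, x) = x/2 + W*x/2 (U(W, x) = (W*x + x)/2 = (x + W*x)/2 = x/2 + W*x/2)
122*(-286 + U(B, 2)) = 122*(-286 + (½)*2*(1 - 16)) = 122*(-286 + (½)*2*(-15)) = 122*(-286 - 15) = 122*(-301) = -36722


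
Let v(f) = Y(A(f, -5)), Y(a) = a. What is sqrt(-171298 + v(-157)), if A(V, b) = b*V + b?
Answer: I*sqrt(170518) ≈ 412.94*I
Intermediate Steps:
A(V, b) = b + V*b (A(V, b) = V*b + b = b + V*b)
v(f) = -5 - 5*f (v(f) = -5*(1 + f) = -5 - 5*f)
sqrt(-171298 + v(-157)) = sqrt(-171298 + (-5 - 5*(-157))) = sqrt(-171298 + (-5 + 785)) = sqrt(-171298 + 780) = sqrt(-170518) = I*sqrt(170518)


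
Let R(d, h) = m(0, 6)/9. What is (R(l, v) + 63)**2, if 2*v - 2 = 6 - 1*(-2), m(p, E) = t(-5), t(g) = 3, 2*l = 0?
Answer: 36100/9 ≈ 4011.1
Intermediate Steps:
l = 0 (l = (1/2)*0 = 0)
m(p, E) = 3
v = 5 (v = 1 + (6 - 1*(-2))/2 = 1 + (6 + 2)/2 = 1 + (1/2)*8 = 1 + 4 = 5)
R(d, h) = 1/3 (R(d, h) = 3/9 = 3*(1/9) = 1/3)
(R(l, v) + 63)**2 = (1/3 + 63)**2 = (190/3)**2 = 36100/9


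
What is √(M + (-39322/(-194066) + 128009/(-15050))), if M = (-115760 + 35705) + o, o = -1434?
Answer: I*√141879309239941423898/41724190 ≈ 285.48*I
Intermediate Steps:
M = -81489 (M = (-115760 + 35705) - 1434 = -80055 - 1434 = -81489)
√(M + (-39322/(-194066) + 128009/(-15050))) = √(-81489 + (-39322/(-194066) + 128009/(-15050))) = √(-81489 + (-39322*(-1/194066) + 128009*(-1/15050))) = √(-81489 + (19661/97033 - 18287/2150)) = √(-81489 - 1732171321/208620950) = √(-17002044765871/208620950) = I*√141879309239941423898/41724190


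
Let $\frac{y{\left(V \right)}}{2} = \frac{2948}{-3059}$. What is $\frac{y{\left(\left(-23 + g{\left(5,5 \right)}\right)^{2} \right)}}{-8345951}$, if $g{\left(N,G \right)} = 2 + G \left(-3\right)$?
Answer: $\frac{5896}{25530264109} \approx 2.3094 \cdot 10^{-7}$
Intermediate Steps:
$g{\left(N,G \right)} = 2 - 3 G$
$y{\left(V \right)} = - \frac{5896}{3059}$ ($y{\left(V \right)} = 2 \frac{2948}{-3059} = 2 \cdot 2948 \left(- \frac{1}{3059}\right) = 2 \left(- \frac{2948}{3059}\right) = - \frac{5896}{3059}$)
$\frac{y{\left(\left(-23 + g{\left(5,5 \right)}\right)^{2} \right)}}{-8345951} = - \frac{5896}{3059 \left(-8345951\right)} = \left(- \frac{5896}{3059}\right) \left(- \frac{1}{8345951}\right) = \frac{5896}{25530264109}$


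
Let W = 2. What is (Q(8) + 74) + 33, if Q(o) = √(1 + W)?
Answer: 107 + √3 ≈ 108.73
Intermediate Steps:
Q(o) = √3 (Q(o) = √(1 + 2) = √3)
(Q(8) + 74) + 33 = (√3 + 74) + 33 = (74 + √3) + 33 = 107 + √3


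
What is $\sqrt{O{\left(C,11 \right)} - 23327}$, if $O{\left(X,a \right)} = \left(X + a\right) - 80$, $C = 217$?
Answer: $i \sqrt{23179} \approx 152.25 i$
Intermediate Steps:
$O{\left(X,a \right)} = -80 + X + a$
$\sqrt{O{\left(C,11 \right)} - 23327} = \sqrt{\left(-80 + 217 + 11\right) - 23327} = \sqrt{148 - 23327} = \sqrt{-23179} = i \sqrt{23179}$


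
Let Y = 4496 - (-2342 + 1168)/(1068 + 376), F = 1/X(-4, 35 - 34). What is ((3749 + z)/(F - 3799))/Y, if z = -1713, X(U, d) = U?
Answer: -5879968/49340084703 ≈ -0.00011917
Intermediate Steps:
F = -¼ (F = 1/(-4) = -¼ ≈ -0.25000)
Y = 3246699/722 (Y = 4496 - (-1174)/1444 = 4496 - 1*(-587/722) = 4496 + 587/722 = 3246699/722 ≈ 4496.8)
((3749 + z)/(F - 3799))/Y = ((3749 - 1713)/(-¼ - 3799))/(3246699/722) = (2036/(-15197/4))*(722/3246699) = (2036*(-4/15197))*(722/3246699) = -8144/15197*722/3246699 = -5879968/49340084703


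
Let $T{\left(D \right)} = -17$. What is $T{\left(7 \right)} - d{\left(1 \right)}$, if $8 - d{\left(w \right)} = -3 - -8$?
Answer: $-20$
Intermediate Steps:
$d{\left(w \right)} = 3$ ($d{\left(w \right)} = 8 - \left(-3 - -8\right) = 8 - \left(-3 + 8\right) = 8 - 5 = 3$)
$T{\left(7 \right)} - d{\left(1 \right)} = -17 - 3 = -20$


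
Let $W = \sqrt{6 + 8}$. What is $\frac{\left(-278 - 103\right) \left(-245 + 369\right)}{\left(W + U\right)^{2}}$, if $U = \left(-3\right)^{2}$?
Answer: $- \frac{47244}{\left(9 + \sqrt{14}\right)^{2}} \approx -291.0$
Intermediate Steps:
$W = \sqrt{14} \approx 3.7417$
$U = 9$
$\frac{\left(-278 - 103\right) \left(-245 + 369\right)}{\left(W + U\right)^{2}} = \frac{\left(-278 - 103\right) \left(-245 + 369\right)}{\left(\sqrt{14} + 9\right)^{2}} = \frac{\left(-381\right) 124}{\left(9 + \sqrt{14}\right)^{2}} = - \frac{47244}{\left(9 + \sqrt{14}\right)^{2}}$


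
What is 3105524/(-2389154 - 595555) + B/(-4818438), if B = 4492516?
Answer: -4728771298226/2396939210757 ≈ -1.9728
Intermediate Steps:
3105524/(-2389154 - 595555) + B/(-4818438) = 3105524/(-2389154 - 595555) + 4492516/(-4818438) = 3105524/(-2984709) + 4492516*(-1/4818438) = 3105524*(-1/2984709) - 2246258/2409219 = -3105524/2984709 - 2246258/2409219 = -4728771298226/2396939210757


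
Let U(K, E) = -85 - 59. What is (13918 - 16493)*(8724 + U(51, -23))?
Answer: -22093500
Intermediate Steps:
U(K, E) = -144
(13918 - 16493)*(8724 + U(51, -23)) = (13918 - 16493)*(8724 - 144) = -2575*8580 = -22093500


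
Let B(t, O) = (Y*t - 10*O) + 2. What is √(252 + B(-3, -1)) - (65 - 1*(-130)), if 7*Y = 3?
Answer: -195 + √12873/7 ≈ -178.79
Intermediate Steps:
Y = 3/7 (Y = (⅐)*3 = 3/7 ≈ 0.42857)
B(t, O) = 2 - 10*O + 3*t/7 (B(t, O) = (3*t/7 - 10*O) + 2 = (-10*O + 3*t/7) + 2 = 2 - 10*O + 3*t/7)
√(252 + B(-3, -1)) - (65 - 1*(-130)) = √(252 + (2 - 10*(-1) + (3/7)*(-3))) - (65 - 1*(-130)) = √(252 + (2 + 10 - 9/7)) - (65 + 130) = √(252 + 75/7) - 1*195 = √(1839/7) - 195 = √12873/7 - 195 = -195 + √12873/7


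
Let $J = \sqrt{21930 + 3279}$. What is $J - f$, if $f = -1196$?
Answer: $1196 + 3 \sqrt{2801} \approx 1354.8$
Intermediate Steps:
$J = 3 \sqrt{2801}$ ($J = \sqrt{25209} = 3 \sqrt{2801} \approx 158.77$)
$J - f = 3 \sqrt{2801} - -1196 = 3 \sqrt{2801} + 1196 = 1196 + 3 \sqrt{2801}$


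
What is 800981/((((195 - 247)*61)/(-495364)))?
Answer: 99194288021/793 ≈ 1.2509e+8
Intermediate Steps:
800981/((((195 - 247)*61)/(-495364))) = 800981/((-52*61*(-1/495364))) = 800981/((-3172*(-1/495364))) = 800981/(793/123841) = 800981*(123841/793) = 99194288021/793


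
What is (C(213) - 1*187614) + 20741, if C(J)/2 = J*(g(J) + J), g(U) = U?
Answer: 14603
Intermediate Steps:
C(J) = 4*J² (C(J) = 2*(J*(J + J)) = 2*(J*(2*J)) = 2*(2*J²) = 4*J²)
(C(213) - 1*187614) + 20741 = (4*213² - 1*187614) + 20741 = (4*45369 - 187614) + 20741 = (181476 - 187614) + 20741 = -6138 + 20741 = 14603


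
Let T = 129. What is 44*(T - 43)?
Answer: 3784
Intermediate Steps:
44*(T - 43) = 44*(129 - 43) = 44*86 = 3784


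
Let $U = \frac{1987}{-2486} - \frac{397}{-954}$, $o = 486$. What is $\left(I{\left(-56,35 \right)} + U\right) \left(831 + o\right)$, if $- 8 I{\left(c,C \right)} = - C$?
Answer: $\frac{8312277547}{1581096} \approx 5257.3$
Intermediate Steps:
$I{\left(c,C \right)} = \frac{C}{8}$ ($I{\left(c,C \right)} = - \frac{\left(-1\right) C}{8} = \frac{C}{8}$)
$U = - \frac{227164}{592911}$ ($U = 1987 \left(- \frac{1}{2486}\right) - - \frac{397}{954} = - \frac{1987}{2486} + \frac{397}{954} = - \frac{227164}{592911} \approx -0.38313$)
$\left(I{\left(-56,35 \right)} + U\right) \left(831 + o\right) = \left(\frac{1}{8} \cdot 35 - \frac{227164}{592911}\right) \left(831 + 486\right) = \left(\frac{35}{8} - \frac{227164}{592911}\right) 1317 = \frac{18934573}{4743288} \cdot 1317 = \frac{8312277547}{1581096}$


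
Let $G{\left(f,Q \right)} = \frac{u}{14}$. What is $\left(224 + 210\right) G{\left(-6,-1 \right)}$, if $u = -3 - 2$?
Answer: $-155$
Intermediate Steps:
$u = -5$ ($u = -3 - 2 = -5$)
$G{\left(f,Q \right)} = - \frac{5}{14}$
$\left(224 + 210\right) G{\left(-6,-1 \right)} = \left(224 + 210\right) \left(- \frac{5}{14}\right) = 434 \left(- \frac{5}{14}\right) = -155$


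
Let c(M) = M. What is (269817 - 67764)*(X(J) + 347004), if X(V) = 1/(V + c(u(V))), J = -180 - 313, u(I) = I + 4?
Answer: 68851161424131/982 ≈ 7.0113e+10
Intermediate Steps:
u(I) = 4 + I
J = -493
X(V) = 1/(4 + 2*V) (X(V) = 1/(V + (4 + V)) = 1/(4 + 2*V))
(269817 - 67764)*(X(J) + 347004) = (269817 - 67764)*(1/(2*(2 - 493)) + 347004) = 202053*((½)/(-491) + 347004) = 202053*((½)*(-1/491) + 347004) = 202053*(-1/982 + 347004) = 202053*(340757927/982) = 68851161424131/982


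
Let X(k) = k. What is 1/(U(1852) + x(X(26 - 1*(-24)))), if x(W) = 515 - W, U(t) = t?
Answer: 1/2317 ≈ 0.00043159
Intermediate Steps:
1/(U(1852) + x(X(26 - 1*(-24)))) = 1/(1852 + (515 - (26 - 1*(-24)))) = 1/(1852 + (515 - (26 + 24))) = 1/(1852 + (515 - 1*50)) = 1/(1852 + (515 - 50)) = 1/(1852 + 465) = 1/2317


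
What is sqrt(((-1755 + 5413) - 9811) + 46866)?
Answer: sqrt(40713) ≈ 201.77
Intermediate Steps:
sqrt(((-1755 + 5413) - 9811) + 46866) = sqrt((3658 - 9811) + 46866) = sqrt(-6153 + 46866) = sqrt(40713)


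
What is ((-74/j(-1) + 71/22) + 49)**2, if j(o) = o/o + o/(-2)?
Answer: 36481/4356 ≈ 8.3749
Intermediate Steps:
j(o) = 1 - o/2 (j(o) = 1 + o*(-1/2) = 1 - o/2)
((-74/j(-1) + 71/22) + 49)**2 = ((-74/(1 - 1/2*(-1)) + 71/22) + 49)**2 = ((-74/(1 + 1/2) + 71*(1/22)) + 49)**2 = ((-74/3/2 + 71/22) + 49)**2 = ((-74*2/3 + 71/22) + 49)**2 = ((-148/3 + 71/22) + 49)**2 = (-3043/66 + 49)**2 = (191/66)**2 = 36481/4356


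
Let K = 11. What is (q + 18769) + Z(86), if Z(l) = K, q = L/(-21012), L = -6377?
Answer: 394611737/21012 ≈ 18780.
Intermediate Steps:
q = 6377/21012 (q = -6377/(-21012) = -6377*(-1/21012) = 6377/21012 ≈ 0.30349)
Z(l) = 11
(q + 18769) + Z(86) = (6377/21012 + 18769) + 11 = 394380605/21012 + 11 = 394611737/21012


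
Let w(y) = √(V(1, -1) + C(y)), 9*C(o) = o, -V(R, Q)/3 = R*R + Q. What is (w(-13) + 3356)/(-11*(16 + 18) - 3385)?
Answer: -3356/3759 - I*√13/11277 ≈ -0.89279 - 0.00031973*I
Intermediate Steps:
V(R, Q) = -3*Q - 3*R² (V(R, Q) = -3*(R*R + Q) = -3*(R² + Q) = -3*(Q + R²) = -3*Q - 3*R²)
C(o) = o/9
w(y) = √y/3 (w(y) = √((-3*(-1) - 3*1²) + y/9) = √((3 - 3*1) + y/9) = √((3 - 3) + y/9) = √(0 + y/9) = √(y/9) = √y/3)
(w(-13) + 3356)/(-11*(16 + 18) - 3385) = (√(-13)/3 + 3356)/(-11*(16 + 18) - 3385) = ((I*√13)/3 + 3356)/(-11*34 - 3385) = (I*√13/3 + 3356)/(-374 - 3385) = (3356 + I*√13/3)/(-3759) = (3356 + I*√13/3)*(-1/3759) = -3356/3759 - I*√13/11277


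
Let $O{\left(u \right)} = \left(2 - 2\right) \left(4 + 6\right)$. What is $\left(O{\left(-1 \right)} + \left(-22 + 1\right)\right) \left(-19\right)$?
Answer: $399$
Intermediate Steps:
$O{\left(u \right)} = 0$ ($O{\left(u \right)} = 0 \cdot 10 = 0$)
$\left(O{\left(-1 \right)} + \left(-22 + 1\right)\right) \left(-19\right) = \left(0 + \left(-22 + 1\right)\right) \left(-19\right) = \left(0 - 21\right) \left(-19\right) = \left(-21\right) \left(-19\right) = 399$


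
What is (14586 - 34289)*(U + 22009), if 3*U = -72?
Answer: -433170455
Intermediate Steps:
U = -24 (U = (⅓)*(-72) = -24)
(14586 - 34289)*(U + 22009) = (14586 - 34289)*(-24 + 22009) = -19703*21985 = -433170455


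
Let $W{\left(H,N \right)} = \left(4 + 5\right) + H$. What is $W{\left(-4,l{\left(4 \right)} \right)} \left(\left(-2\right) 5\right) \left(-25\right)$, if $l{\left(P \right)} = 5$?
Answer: $1250$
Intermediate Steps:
$W{\left(H,N \right)} = 9 + H$
$W{\left(-4,l{\left(4 \right)} \right)} \left(\left(-2\right) 5\right) \left(-25\right) = \left(9 - 4\right) \left(\left(-2\right) 5\right) \left(-25\right) = 5 \left(-10\right) \left(-25\right) = \left(-50\right) \left(-25\right) = 1250$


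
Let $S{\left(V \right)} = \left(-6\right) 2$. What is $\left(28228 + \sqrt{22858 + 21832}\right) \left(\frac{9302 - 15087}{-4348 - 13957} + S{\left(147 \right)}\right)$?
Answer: $- \frac{1207452700}{3661} - \frac{42775 \sqrt{44690}}{3661} \approx -3.3229 \cdot 10^{5}$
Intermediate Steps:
$S{\left(V \right)} = -12$
$\left(28228 + \sqrt{22858 + 21832}\right) \left(\frac{9302 - 15087}{-4348 - 13957} + S{\left(147 \right)}\right) = \left(28228 + \sqrt{22858 + 21832}\right) \left(\frac{9302 - 15087}{-4348 - 13957} - 12\right) = \left(28228 + \sqrt{44690}\right) \left(- \frac{5785}{-18305} - 12\right) = \left(28228 + \sqrt{44690}\right) \left(\left(-5785\right) \left(- \frac{1}{18305}\right) - 12\right) = \left(28228 + \sqrt{44690}\right) \left(\frac{1157}{3661} - 12\right) = \left(28228 + \sqrt{44690}\right) \left(- \frac{42775}{3661}\right) = - \frac{1207452700}{3661} - \frac{42775 \sqrt{44690}}{3661}$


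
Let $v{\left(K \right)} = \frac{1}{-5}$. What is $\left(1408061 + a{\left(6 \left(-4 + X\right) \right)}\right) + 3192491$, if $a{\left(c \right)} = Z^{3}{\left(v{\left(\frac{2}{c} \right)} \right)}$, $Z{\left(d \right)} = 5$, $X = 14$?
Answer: $4600677$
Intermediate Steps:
$v{\left(K \right)} = - \frac{1}{5}$
$a{\left(c \right)} = 125$ ($a{\left(c \right)} = 5^{3} = 125$)
$\left(1408061 + a{\left(6 \left(-4 + X\right) \right)}\right) + 3192491 = \left(1408061 + 125\right) + 3192491 = 1408186 + 3192491 = 4600677$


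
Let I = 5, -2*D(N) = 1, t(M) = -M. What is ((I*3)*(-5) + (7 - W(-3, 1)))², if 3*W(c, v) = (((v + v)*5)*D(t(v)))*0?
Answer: 4624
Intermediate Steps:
D(N) = -½ (D(N) = -½*1 = -½)
W(c, v) = 0 (W(c, v) = ((((v + v)*5)*(-½))*0)/3 = ((((2*v)*5)*(-½))*0)/3 = (((10*v)*(-½))*0)/3 = (-5*v*0)/3 = (⅓)*0 = 0)
((I*3)*(-5) + (7 - W(-3, 1)))² = ((5*3)*(-5) + (7 - 1*0))² = (15*(-5) + (7 + 0))² = (-75 + 7)² = (-68)² = 4624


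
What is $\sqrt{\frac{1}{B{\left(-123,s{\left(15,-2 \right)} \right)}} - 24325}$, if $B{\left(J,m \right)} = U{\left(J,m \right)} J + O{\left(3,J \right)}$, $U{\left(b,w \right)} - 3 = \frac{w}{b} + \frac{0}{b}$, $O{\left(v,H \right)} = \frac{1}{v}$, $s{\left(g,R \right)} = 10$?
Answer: $\frac{i \sqrt{7040726107}}{538} \approx 155.96 i$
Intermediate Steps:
$U{\left(b,w \right)} = 3 + \frac{w}{b}$ ($U{\left(b,w \right)} = 3 + \left(\frac{w}{b} + \frac{0}{b}\right) = 3 + \left(\frac{w}{b} + 0\right) = 3 + \frac{w}{b}$)
$B{\left(J,m \right)} = \frac{1}{3} + J \left(3 + \frac{m}{J}\right)$ ($B{\left(J,m \right)} = \left(3 + \frac{m}{J}\right) J + \frac{1}{3} = J \left(3 + \frac{m}{J}\right) + \frac{1}{3} = \frac{1}{3} + J \left(3 + \frac{m}{J}\right)$)
$\sqrt{\frac{1}{B{\left(-123,s{\left(15,-2 \right)} \right)}} - 24325} = \sqrt{\frac{1}{\frac{1}{3} + 10 + 3 \left(-123\right)} - 24325} = \sqrt{\frac{1}{\frac{1}{3} + 10 - 369} - 24325} = \sqrt{\frac{1}{- \frac{1076}{3}} - 24325} = \sqrt{- \frac{3}{1076} - 24325} = \sqrt{- \frac{26173703}{1076}} = \frac{i \sqrt{7040726107}}{538}$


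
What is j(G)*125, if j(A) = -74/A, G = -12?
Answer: 4625/6 ≈ 770.83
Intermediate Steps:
j(G)*125 = -74/(-12)*125 = -74*(-1/12)*125 = (37/6)*125 = 4625/6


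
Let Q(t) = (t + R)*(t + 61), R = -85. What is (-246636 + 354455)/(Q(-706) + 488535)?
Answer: 787/7290 ≈ 0.10796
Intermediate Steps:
Q(t) = (-85 + t)*(61 + t) (Q(t) = (t - 85)*(t + 61) = (-85 + t)*(61 + t))
(-246636 + 354455)/(Q(-706) + 488535) = (-246636 + 354455)/((-5185 + (-706)² - 24*(-706)) + 488535) = 107819/((-5185 + 498436 + 16944) + 488535) = 107819/(510195 + 488535) = 107819/998730 = 107819*(1/998730) = 787/7290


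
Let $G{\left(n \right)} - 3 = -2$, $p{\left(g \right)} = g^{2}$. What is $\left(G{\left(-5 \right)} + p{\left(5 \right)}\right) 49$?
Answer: $1274$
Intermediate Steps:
$G{\left(n \right)} = 1$ ($G{\left(n \right)} = 3 - 2 = 1$)
$\left(G{\left(-5 \right)} + p{\left(5 \right)}\right) 49 = \left(1 + 5^{2}\right) 49 = \left(1 + 25\right) 49 = 26 \cdot 49 = 1274$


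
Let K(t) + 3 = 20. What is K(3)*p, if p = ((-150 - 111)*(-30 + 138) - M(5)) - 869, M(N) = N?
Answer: -494054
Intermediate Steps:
K(t) = 17 (K(t) = -3 + 20 = 17)
p = -29062 (p = ((-150 - 111)*(-30 + 138) - 1*5) - 869 = (-261*108 - 5) - 869 = (-28188 - 5) - 869 = -28193 - 869 = -29062)
K(3)*p = 17*(-29062) = -494054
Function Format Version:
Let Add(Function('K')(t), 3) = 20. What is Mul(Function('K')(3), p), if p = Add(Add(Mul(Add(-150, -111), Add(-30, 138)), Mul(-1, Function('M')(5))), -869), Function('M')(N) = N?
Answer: -494054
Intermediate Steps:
Function('K')(t) = 17 (Function('K')(t) = Add(-3, 20) = 17)
p = -29062 (p = Add(Add(Mul(Add(-150, -111), Add(-30, 138)), Mul(-1, 5)), -869) = Add(Add(Mul(-261, 108), -5), -869) = Add(Add(-28188, -5), -869) = Add(-28193, -869) = -29062)
Mul(Function('K')(3), p) = Mul(17, -29062) = -494054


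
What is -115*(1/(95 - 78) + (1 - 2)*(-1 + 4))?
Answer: 5750/17 ≈ 338.24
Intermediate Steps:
-115*(1/(95 - 78) + (1 - 2)*(-1 + 4)) = -115*(1/17 - 1*3) = -115*(1/17 - 3) = -115*(-50/17) = 5750/17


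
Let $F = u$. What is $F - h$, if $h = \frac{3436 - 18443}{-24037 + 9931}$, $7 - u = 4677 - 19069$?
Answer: $\frac{203097287}{14106} \approx 14398.0$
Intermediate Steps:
$u = 14399$ ($u = 7 - \left(4677 - 19069\right) = 7 - -14392 = 7 + 14392 = 14399$)
$F = 14399$
$h = \frac{15007}{14106}$ ($h = - \frac{15007}{-14106} = \left(-15007\right) \left(- \frac{1}{14106}\right) = \frac{15007}{14106} \approx 1.0639$)
$F - h = 14399 - \frac{15007}{14106} = \frac{203097287}{14106}$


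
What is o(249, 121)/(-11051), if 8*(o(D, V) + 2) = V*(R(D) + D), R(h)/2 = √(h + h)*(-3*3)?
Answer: -30113/88408 + 1089*√498/44204 ≈ 0.20916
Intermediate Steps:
R(h) = -18*√2*√h (R(h) = 2*(√(h + h)*(-3*3)) = 2*(√(2*h)*(-9)) = 2*((√2*√h)*(-9)) = 2*(-9*√2*√h) = -18*√2*√h)
o(D, V) = -2 + V*(D - 18*√2*√D)/8 (o(D, V) = -2 + (V*(-18*√2*√D + D))/8 = -2 + (V*(D - 18*√2*√D))/8 = -2 + V*(D - 18*√2*√D)/8)
o(249, 121)/(-11051) = (-2 + (⅛)*249*121 - 9/4*121*√2*√249)/(-11051) = (-2 + 30129/8 - 1089*√498/4)*(-1/11051) = (30113/8 - 1089*√498/4)*(-1/11051) = -30113/88408 + 1089*√498/44204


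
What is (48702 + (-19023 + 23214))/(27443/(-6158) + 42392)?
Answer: 325715094/261022493 ≈ 1.2478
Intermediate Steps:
(48702 + (-19023 + 23214))/(27443/(-6158) + 42392) = (48702 + 4191)/(27443*(-1/6158) + 42392) = 52893/(-27443/6158 + 42392) = 52893/(261022493/6158) = 52893*(6158/261022493) = 325715094/261022493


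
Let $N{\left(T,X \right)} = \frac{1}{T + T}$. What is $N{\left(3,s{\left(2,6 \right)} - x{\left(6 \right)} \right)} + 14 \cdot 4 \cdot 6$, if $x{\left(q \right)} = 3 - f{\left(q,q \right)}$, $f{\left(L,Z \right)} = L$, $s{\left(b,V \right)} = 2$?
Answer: $\frac{2017}{6} \approx 336.17$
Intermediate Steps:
$x{\left(q \right)} = 3 - q$
$N{\left(T,X \right)} = \frac{1}{2 T}$
$N{\left(3,s{\left(2,6 \right)} - x{\left(6 \right)} \right)} + 14 \cdot 4 \cdot 6 = \frac{1}{2 \cdot 3} + 14 \cdot 4 \cdot 6 = \frac{1}{2} \cdot \frac{1}{3} + 14 \cdot 24 = \frac{1}{6} + 336 = \frac{2017}{6}$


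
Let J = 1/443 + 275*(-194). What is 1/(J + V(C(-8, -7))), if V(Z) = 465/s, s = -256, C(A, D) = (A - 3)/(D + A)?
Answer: -113408/6050522539 ≈ -1.8744e-5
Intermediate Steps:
C(A, D) = (-3 + A)/(A + D)
J = -23634049/443 (J = 1/443 - 53350 = -23634049/443 ≈ -53350.)
V(Z) = -465/256 (V(Z) = 465/(-256) = 465*(-1/256) = -465/256)
1/(J + V(C(-8, -7))) = 1/(-23634049/443 - 465/256) = 1/(-6050522539/113408) = -113408/6050522539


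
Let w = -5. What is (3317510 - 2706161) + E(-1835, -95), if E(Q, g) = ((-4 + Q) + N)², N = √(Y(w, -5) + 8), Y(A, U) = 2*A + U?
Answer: 3993263 - 3678*I*√7 ≈ 3.9933e+6 - 9731.1*I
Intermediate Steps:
Y(A, U) = U + 2*A
N = I*√7 (N = √((-5 + 2*(-5)) + 8) = √((-5 - 10) + 8) = √(-15 + 8) = √(-7) = I*√7 ≈ 2.6458*I)
E(Q, g) = (-4 + Q + I*√7)² (E(Q, g) = ((-4 + Q) + I*√7)² = (-4 + Q + I*√7)²)
(3317510 - 2706161) + E(-1835, -95) = (3317510 - 2706161) + (-4 - 1835 + I*√7)² = 611349 + (-1839 + I*√7)²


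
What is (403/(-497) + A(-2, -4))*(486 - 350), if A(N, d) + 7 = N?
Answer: -663136/497 ≈ -1334.3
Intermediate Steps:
A(N, d) = -7 + N
(403/(-497) + A(-2, -4))*(486 - 350) = (403/(-497) + (-7 - 2))*(486 - 350) = (403*(-1/497) - 9)*136 = (-403/497 - 9)*136 = -4876/497*136 = -663136/497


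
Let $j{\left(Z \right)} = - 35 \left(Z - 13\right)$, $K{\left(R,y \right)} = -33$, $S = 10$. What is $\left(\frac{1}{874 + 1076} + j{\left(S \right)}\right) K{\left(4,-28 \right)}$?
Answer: $- \frac{2252261}{650} \approx -3465.0$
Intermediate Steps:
$j{\left(Z \right)} = 455 - 35 Z$ ($j{\left(Z \right)} = - 35 \left(-13 + Z\right) = 455 - 35 Z$)
$\left(\frac{1}{874 + 1076} + j{\left(S \right)}\right) K{\left(4,-28 \right)} = \left(\frac{1}{874 + 1076} + \left(455 - 350\right)\right) \left(-33\right) = \left(\frac{1}{1950} + \left(455 - 350\right)\right) \left(-33\right) = \left(\frac{1}{1950} + 105\right) \left(-33\right) = \frac{204751}{1950} \left(-33\right) = - \frac{2252261}{650}$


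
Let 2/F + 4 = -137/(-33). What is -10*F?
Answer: -132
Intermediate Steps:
F = 66/5 (F = 2/(-4 - 137/(-33)) = 2/(-4 - 137*(-1/33)) = 2/(-4 + 137/33) = 2/(5/33) = 2*(33/5) = 66/5 ≈ 13.200)
-10*F = -10*66/5 = -1*132 = -132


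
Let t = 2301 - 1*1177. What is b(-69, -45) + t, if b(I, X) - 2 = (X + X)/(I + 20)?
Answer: 55264/49 ≈ 1127.8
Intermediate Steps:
b(I, X) = 2 + 2*X/(20 + I) (b(I, X) = 2 + (X + X)/(I + 20) = 2 + (2*X)/(20 + I) = 2 + 2*X/(20 + I))
t = 1124 (t = 2301 - 1177 = 1124)
b(-69, -45) + t = 2*(20 - 69 - 45)/(20 - 69) + 1124 = 2*(-94)/(-49) + 1124 = 2*(-1/49)*(-94) + 1124 = 188/49 + 1124 = 55264/49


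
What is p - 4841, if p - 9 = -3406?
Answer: -8238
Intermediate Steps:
p = -3397 (p = 9 - 3406 = -3397)
p - 4841 = -3397 - 4841 = -8238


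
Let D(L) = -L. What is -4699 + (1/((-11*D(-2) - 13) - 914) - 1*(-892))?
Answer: -3612844/949 ≈ -3807.0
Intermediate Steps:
-4699 + (1/((-11*D(-2) - 13) - 914) - 1*(-892)) = -4699 + (1/((-(-11)*(-2) - 13) - 914) - 1*(-892)) = -4699 + (1/((-11*2 - 13) - 914) + 892) = -4699 + (1/((-22 - 13) - 914) + 892) = -4699 + (1/(-35 - 914) + 892) = -4699 + (1/(-949) + 892) = -4699 + (-1/949 + 892) = -4699 + 846507/949 = -3612844/949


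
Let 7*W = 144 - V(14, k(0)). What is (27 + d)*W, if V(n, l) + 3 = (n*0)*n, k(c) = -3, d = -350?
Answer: -6783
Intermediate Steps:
V(n, l) = -3 (V(n, l) = -3 + (n*0)*n = -3 + 0*n = -3 + 0 = -3)
W = 21 (W = (144 - 1*(-3))/7 = (144 + 3)/7 = (⅐)*147 = 21)
(27 + d)*W = (27 - 350)*21 = -323*21 = -6783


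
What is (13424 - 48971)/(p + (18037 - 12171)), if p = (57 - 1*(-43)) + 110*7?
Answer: -35547/6736 ≈ -5.2772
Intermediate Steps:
p = 870 (p = (57 + 43) + 770 = 100 + 770 = 870)
(13424 - 48971)/(p + (18037 - 12171)) = (13424 - 48971)/(870 + (18037 - 12171)) = -35547/(870 + 5866) = -35547/6736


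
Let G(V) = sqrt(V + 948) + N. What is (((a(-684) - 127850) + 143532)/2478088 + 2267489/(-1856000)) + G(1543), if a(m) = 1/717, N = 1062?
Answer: 437271407019391507/412215070272000 + sqrt(2491) ≈ 1110.7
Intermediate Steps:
a(m) = 1/717
G(V) = 1062 + sqrt(948 + V) (G(V) = sqrt(V + 948) + 1062 = sqrt(948 + V) + 1062 = 1062 + sqrt(948 + V))
(((a(-684) - 127850) + 143532)/2478088 + 2267489/(-1856000)) + G(1543) = (((1/717 - 127850) + 143532)/2478088 + 2267489/(-1856000)) + (1062 + sqrt(948 + 1543)) = ((-91668449/717 + 143532)*(1/2478088) + 2267489*(-1/1856000)) + (1062 + sqrt(2491)) = ((11243995/717)*(1/2478088) - 2267489/1856000) + (1062 + sqrt(2491)) = (11243995/1776789096 - 2267489/1856000) + (1062 + sqrt(2491)) = -500997609472493/412215070272000 + (1062 + sqrt(2491)) = 437271407019391507/412215070272000 + sqrt(2491)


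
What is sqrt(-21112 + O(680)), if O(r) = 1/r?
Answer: I*sqrt(2440547030)/340 ≈ 145.3*I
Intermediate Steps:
sqrt(-21112 + O(680)) = sqrt(-21112 + 1/680) = sqrt(-14356159/680) = I*sqrt(2440547030)/340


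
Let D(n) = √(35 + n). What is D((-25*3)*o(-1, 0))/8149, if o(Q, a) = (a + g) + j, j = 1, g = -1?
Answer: √35/8149 ≈ 0.00072599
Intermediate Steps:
o(Q, a) = a (o(Q, a) = (a - 1) + 1 = (-1 + a) + 1 = a)
D((-25*3)*o(-1, 0))/8149 = √(35 - 25*3*0)/8149 = √(35 - 5*15*0)*(1/8149) = √(35 - 75*0)*(1/8149) = √(35 + 0)*(1/8149) = √35*(1/8149) = √35/8149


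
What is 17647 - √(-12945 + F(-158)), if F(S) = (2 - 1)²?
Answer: 17647 - 4*I*√809 ≈ 17647.0 - 113.77*I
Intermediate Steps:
F(S) = 1 (F(S) = 1² = 1)
17647 - √(-12945 + F(-158)) = 17647 - √(-12945 + 1) = 17647 - √(-12944) = 17647 - 4*I*√809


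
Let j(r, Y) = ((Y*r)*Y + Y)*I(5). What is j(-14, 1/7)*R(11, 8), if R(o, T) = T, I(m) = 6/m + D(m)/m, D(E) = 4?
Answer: -16/7 ≈ -2.2857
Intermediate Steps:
I(m) = 10/m (I(m) = 6/m + 4/m = 10/m)
j(r, Y) = 2*Y + 2*r*Y**2 (j(r, Y) = ((Y*r)*Y + Y)*(10/5) = (r*Y**2 + Y)*(10*(1/5)) = (Y + r*Y**2)*2 = 2*Y + 2*r*Y**2)
j(-14, 1/7)*R(11, 8) = (2*(1 - 14/7)/7)*8 = (2*(1/7)*(1 + (1/7)*(-14)))*8 = (2*(1/7)*(1 - 2))*8 = (2*(1/7)*(-1))*8 = -2/7*8 = -16/7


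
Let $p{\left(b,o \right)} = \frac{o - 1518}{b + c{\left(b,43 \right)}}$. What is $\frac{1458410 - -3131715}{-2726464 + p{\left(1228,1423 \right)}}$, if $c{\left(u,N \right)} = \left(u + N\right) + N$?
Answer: $- \frac{11668097750}{6930671583} \approx -1.6835$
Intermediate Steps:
$c{\left(u,N \right)} = u + 2 N$ ($c{\left(u,N \right)} = \left(N + u\right) + N = u + 2 N$)
$p{\left(b,o \right)} = \frac{-1518 + o}{86 + 2 b}$ ($p{\left(b,o \right)} = \frac{o - 1518}{b + \left(b + 2 \cdot 43\right)} = \frac{-1518 + o}{b + \left(b + 86\right)} = \frac{-1518 + o}{b + \left(86 + b\right)} = \frac{-1518 + o}{86 + 2 b}$)
$\frac{1458410 - -3131715}{-2726464 + p{\left(1228,1423 \right)}} = \frac{1458410 - -3131715}{-2726464 + \frac{-1518 + 1423}{2 \left(43 + 1228\right)}} = \frac{1458410 + 3131715}{-2726464 + \frac{1}{2} \cdot \frac{1}{1271} \left(-95\right)} = \frac{4590125}{-2726464 + \frac{1}{2} \cdot \frac{1}{1271} \left(-95\right)} = \frac{4590125}{-2726464 - \frac{95}{2542}} = \frac{4590125}{- \frac{6930671583}{2542}} = 4590125 \left(- \frac{2542}{6930671583}\right) = - \frac{11668097750}{6930671583}$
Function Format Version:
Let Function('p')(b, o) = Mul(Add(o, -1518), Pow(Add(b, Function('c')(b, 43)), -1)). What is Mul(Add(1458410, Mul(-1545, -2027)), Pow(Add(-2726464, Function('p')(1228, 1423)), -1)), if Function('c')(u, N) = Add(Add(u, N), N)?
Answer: Rational(-11668097750, 6930671583) ≈ -1.6835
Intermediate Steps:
Function('c')(u, N) = Add(u, Mul(2, N)) (Function('c')(u, N) = Add(Add(N, u), N) = Add(u, Mul(2, N)))
Function('p')(b, o) = Mul(Pow(Add(86, Mul(2, b)), -1), Add(-1518, o)) (Function('p')(b, o) = Mul(Add(o, -1518), Pow(Add(b, Add(b, Mul(2, 43))), -1)) = Mul(Add(-1518, o), Pow(Add(b, Add(b, 86)), -1)) = Mul(Add(-1518, o), Pow(Add(b, Add(86, b)), -1)) = Mul(Add(-1518, o), Pow(Add(86, Mul(2, b)), -1)) = Mul(Pow(Add(86, Mul(2, b)), -1), Add(-1518, o)))
Mul(Add(1458410, Mul(-1545, -2027)), Pow(Add(-2726464, Function('p')(1228, 1423)), -1)) = Mul(Add(1458410, Mul(-1545, -2027)), Pow(Add(-2726464, Mul(Rational(1, 2), Pow(Add(43, 1228), -1), Add(-1518, 1423))), -1)) = Mul(Add(1458410, 3131715), Pow(Add(-2726464, Mul(Rational(1, 2), Pow(1271, -1), -95)), -1)) = Mul(4590125, Pow(Add(-2726464, Mul(Rational(1, 2), Rational(1, 1271), -95)), -1)) = Mul(4590125, Pow(Add(-2726464, Rational(-95, 2542)), -1)) = Mul(4590125, Pow(Rational(-6930671583, 2542), -1)) = Mul(4590125, Rational(-2542, 6930671583)) = Rational(-11668097750, 6930671583)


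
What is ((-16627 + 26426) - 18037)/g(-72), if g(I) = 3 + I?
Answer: 2746/23 ≈ 119.39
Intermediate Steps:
((-16627 + 26426) - 18037)/g(-72) = ((-16627 + 26426) - 18037)/(3 - 72) = (9799 - 18037)/(-69) = -8238*(-1/69) = 2746/23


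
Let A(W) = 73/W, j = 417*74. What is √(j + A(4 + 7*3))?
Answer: √771523/5 ≈ 175.67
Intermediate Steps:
j = 30858
√(j + A(4 + 7*3)) = √(30858 + 73/(4 + 7*3)) = √(30858 + 73/(4 + 21)) = √(30858 + 73/25) = √(771523/25) = √771523/5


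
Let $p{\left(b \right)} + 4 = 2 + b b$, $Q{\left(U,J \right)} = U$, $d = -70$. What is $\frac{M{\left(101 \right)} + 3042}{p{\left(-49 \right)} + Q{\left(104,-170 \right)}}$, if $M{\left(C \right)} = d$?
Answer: $\frac{2972}{2503} \approx 1.1874$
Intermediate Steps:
$M{\left(C \right)} = -70$
$p{\left(b \right)} = -2 + b^{2}$ ($p{\left(b \right)} = -4 + \left(2 + b b\right) = -4 + \left(2 + b^{2}\right) = -2 + b^{2}$)
$\frac{M{\left(101 \right)} + 3042}{p{\left(-49 \right)} + Q{\left(104,-170 \right)}} = \frac{-70 + 3042}{\left(-2 + \left(-49\right)^{2}\right) + 104} = \frac{2972}{\left(-2 + 2401\right) + 104} = \frac{2972}{2399 + 104} = \frac{2972}{2503}$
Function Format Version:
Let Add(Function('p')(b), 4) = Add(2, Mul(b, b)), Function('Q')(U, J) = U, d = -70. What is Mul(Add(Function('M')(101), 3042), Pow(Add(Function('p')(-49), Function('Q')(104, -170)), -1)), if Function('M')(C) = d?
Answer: Rational(2972, 2503) ≈ 1.1874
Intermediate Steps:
Function('M')(C) = -70
Function('p')(b) = Add(-2, Pow(b, 2)) (Function('p')(b) = Add(-4, Add(2, Mul(b, b))) = Add(-4, Add(2, Pow(b, 2))) = Add(-2, Pow(b, 2)))
Mul(Add(Function('M')(101), 3042), Pow(Add(Function('p')(-49), Function('Q')(104, -170)), -1)) = Mul(Add(-70, 3042), Pow(Add(Add(-2, Pow(-49, 2)), 104), -1)) = Mul(2972, Pow(Add(Add(-2, 2401), 104), -1)) = Mul(2972, Pow(Add(2399, 104), -1)) = Mul(2972, Pow(2503, -1)) = Mul(2972, Rational(1, 2503)) = Rational(2972, 2503)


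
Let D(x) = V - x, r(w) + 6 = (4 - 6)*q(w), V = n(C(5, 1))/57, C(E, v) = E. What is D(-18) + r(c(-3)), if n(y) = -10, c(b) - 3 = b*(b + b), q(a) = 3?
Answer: 332/57 ≈ 5.8246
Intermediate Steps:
c(b) = 3 + 2*b² (c(b) = 3 + b*(b + b) = 3 + b*(2*b) = 3 + 2*b²)
V = -10/57 ≈ -0.17544
r(w) = -12 (r(w) = -6 + (4 - 6)*3 = -6 - 2*3 = -6 - 6 = -12)
D(x) = -10/57 - x
D(-18) + r(c(-3)) = (-10/57 - 1*(-18)) - 12 = (-10/57 + 18) - 12 = 1016/57 - 12 = 332/57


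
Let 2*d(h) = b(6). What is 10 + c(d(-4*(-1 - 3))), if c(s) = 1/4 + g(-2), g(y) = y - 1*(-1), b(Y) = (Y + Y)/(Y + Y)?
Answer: 37/4 ≈ 9.2500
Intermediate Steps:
b(Y) = 1 (b(Y) = (2*Y)/((2*Y)) = (2*Y)*(1/(2*Y)) = 1)
g(y) = 1 + y (g(y) = y + 1 = 1 + y)
d(h) = ½ (d(h) = (½)*1 = ½)
c(s) = -¾ (c(s) = 1/4 + (1 - 2) = 1*(¼) - 1 = ¼ - 1 = -¾)
10 + c(d(-4*(-1 - 3))) = 10 - ¾ = 37/4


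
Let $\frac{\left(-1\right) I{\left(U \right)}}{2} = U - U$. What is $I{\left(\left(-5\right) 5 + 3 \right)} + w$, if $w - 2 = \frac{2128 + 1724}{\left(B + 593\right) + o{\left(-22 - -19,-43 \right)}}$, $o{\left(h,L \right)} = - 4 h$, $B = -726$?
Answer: $- \frac{3610}{121} \approx -29.835$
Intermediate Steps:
$w = - \frac{3610}{121}$ ($w = 2 + \frac{2128 + 1724}{\left(-726 + 593\right) - 4 \left(-22 - -19\right)} = 2 + \frac{3852}{-133 - 4 \left(-22 + 19\right)} = 2 + \frac{3852}{-133 - -12} = 2 + \frac{3852}{-133 + 12} = 2 + \frac{3852}{-121} = 2 + 3852 \left(- \frac{1}{121}\right) = 2 - \frac{3852}{121} = - \frac{3610}{121} \approx -29.835$)
$I{\left(U \right)} = 0$ ($I{\left(U \right)} = - 2 \left(U - U\right) = \left(-2\right) 0 = 0$)
$I{\left(\left(-5\right) 5 + 3 \right)} + w = 0 - \frac{3610}{121} = - \frac{3610}{121}$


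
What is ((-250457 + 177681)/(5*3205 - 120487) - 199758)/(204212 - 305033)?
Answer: 10433523710/5265981651 ≈ 1.9813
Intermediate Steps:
((-250457 + 177681)/(5*3205 - 120487) - 199758)/(204212 - 305033) = (-72776/(16025 - 120487) - 199758)/(-100821) = (-72776/(-104462) - 199758)*(-1/100821) = (-72776*(-1/104462) - 199758)*(-1/100821) = (36388/52231 - 199758)*(-1/100821) = -10433523710/52231*(-1/100821) = 10433523710/5265981651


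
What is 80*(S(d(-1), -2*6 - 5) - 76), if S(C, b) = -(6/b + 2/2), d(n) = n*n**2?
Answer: -104240/17 ≈ -6131.8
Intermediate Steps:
d(n) = n**3
S(C, b) = -1 - 6/b (S(C, b) = -(6/b + 2*(1/2)) = -(6/b + 1) = -(1 + 6/b) = -1 - 6/b)
80*(S(d(-1), -2*6 - 5) - 76) = 80*((-6 - (-2*6 - 5))/(-2*6 - 5) - 76) = 80*((-6 - (-12 - 5))/(-12 - 5) - 76) = 80*((-6 - 1*(-17))/(-17) - 76) = 80*(-(-6 + 17)/17 - 76) = 80*(-1/17*11 - 76) = 80*(-11/17 - 76) = 80*(-1303/17) = -104240/17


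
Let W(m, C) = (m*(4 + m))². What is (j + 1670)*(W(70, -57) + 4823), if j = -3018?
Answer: -36176576604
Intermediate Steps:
W(m, C) = m²*(4 + m)²
(j + 1670)*(W(70, -57) + 4823) = (-3018 + 1670)*(70²*(4 + 70)² + 4823) = -1348*(4900*74² + 4823) = -1348*(4900*5476 + 4823) = -1348*(26832400 + 4823) = -1348*26837223 = -36176576604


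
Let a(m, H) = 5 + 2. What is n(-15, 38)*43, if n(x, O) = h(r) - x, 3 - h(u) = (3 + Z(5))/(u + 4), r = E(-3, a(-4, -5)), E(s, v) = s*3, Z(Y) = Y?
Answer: 4214/5 ≈ 842.80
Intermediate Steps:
a(m, H) = 7
E(s, v) = 3*s
r = -9 (r = 3*(-3) = -9)
h(u) = 3 - 8/(4 + u) (h(u) = 3 - (3 + 5)/(u + 4) = 3 - 8/(4 + u))
n(x, O) = 23/5 - x (n(x, O) = (4 + 3*(-9))/(4 - 9) - x = (4 - 27)/(-5) - x = -⅕*(-23) - x = 23/5 - x)
n(-15, 38)*43 = (23/5 - 1*(-15))*43 = (23/5 + 15)*43 = (98/5)*43 = 4214/5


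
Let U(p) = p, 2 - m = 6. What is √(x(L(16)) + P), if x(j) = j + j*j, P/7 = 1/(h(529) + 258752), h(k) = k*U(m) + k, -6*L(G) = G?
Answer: √2645369690395/771495 ≈ 2.1082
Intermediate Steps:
m = -4 (m = 2 - 1*6 = 2 - 6 = -4)
L(G) = -G/6
h(k) = -3*k (h(k) = k*(-4) + k = -4*k + k = -3*k)
P = 7/257165 (P = 7/(-3*529 + 258752) = 7/(-1587 + 258752) = 7/257165 ≈ 2.7220e-5)
x(j) = j + j²
√(x(L(16)) + P) = √((-⅙*16)*(1 - ⅙*16) + 7/257165) = √(-8*(1 - 8/3)/3 + 7/257165) = √(-8/3*(-5/3) + 7/257165) = √(40/9 + 7/257165) = √(10286663/2314485) = √2645369690395/771495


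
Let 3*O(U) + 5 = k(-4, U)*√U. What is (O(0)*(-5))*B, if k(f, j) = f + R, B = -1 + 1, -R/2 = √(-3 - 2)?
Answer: 0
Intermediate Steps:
R = -2*I*√5 (R = -2*√(-3 - 2) = -2*I*√5 ≈ -4.4721*I)
B = 0
k(f, j) = f - 2*I*√5
O(U) = -5/3 + √U*(-4 - 2*I*√5)/3 (O(U) = -5/3 + ((-4 - 2*I*√5)*√U)/3 = -5/3 + (√U*(-4 - 2*I*√5))/3 = -5/3 + √U*(-4 - 2*I*√5)/3)
(O(0)*(-5))*B = ((-5/3 + 2*√0*(-2 - I*√5)/3)*(-5))*0 = ((-5/3 + (⅔)*0*(-2 - I*√5))*(-5))*0 = ((-5/3 + 0)*(-5))*0 = -5/3*(-5)*0 = (25/3)*0 = 0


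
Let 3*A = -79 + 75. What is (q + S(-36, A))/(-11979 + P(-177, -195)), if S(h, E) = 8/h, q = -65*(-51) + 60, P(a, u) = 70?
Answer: -30373/107181 ≈ -0.28338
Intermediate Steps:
A = -4/3 (A = (-79 + 75)/3 = (1/3)*(-4) = -4/3 ≈ -1.3333)
q = 3375 (q = 3315 + 60 = 3375)
(q + S(-36, A))/(-11979 + P(-177, -195)) = (3375 + 8/(-36))/(-11979 + 70) = (3375 + 8*(-1/36))/(-11909) = (3375 - 2/9)*(-1/11909) = (30373/9)*(-1/11909) = -30373/107181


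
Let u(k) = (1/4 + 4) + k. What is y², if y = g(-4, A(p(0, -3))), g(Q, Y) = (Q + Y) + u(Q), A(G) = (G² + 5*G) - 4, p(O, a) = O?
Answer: 961/16 ≈ 60.063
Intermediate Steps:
u(k) = 17/4 + k (u(k) = (1*(¼) + 4) + k = (¼ + 4) + k = 17/4 + k)
A(G) = -4 + G² + 5*G
g(Q, Y) = 17/4 + Y + 2*Q (g(Q, Y) = (Q + Y) + (17/4 + Q) = 17/4 + Y + 2*Q)
y = -31/4 (y = 17/4 + (-4 + 0² + 5*0) + 2*(-4) = 17/4 + (-4 + 0 + 0) - 8 = 17/4 - 4 - 8 = -31/4 ≈ -7.7500)
y² = (-31/4)² = 961/16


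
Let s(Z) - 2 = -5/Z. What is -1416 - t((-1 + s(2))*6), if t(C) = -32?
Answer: -1384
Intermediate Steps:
s(Z) = 2 - 5/Z
-1416 - t((-1 + s(2))*6) = -1416 - 1*(-32) = -1416 + 32 = -1384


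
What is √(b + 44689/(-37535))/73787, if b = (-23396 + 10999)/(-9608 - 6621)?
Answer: I*√158341683081068790/44947757985305 ≈ 8.853e-6*I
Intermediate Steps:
b = 12397/16229 (b = -12397/(-16229) = -12397*(-1/16229) = 12397/16229 ≈ 0.76388)
√(b + 44689/(-37535))/73787 = √(12397/16229 + 44689/(-37535))/73787 = √(12397/16229 + 44689*(-1/37535))*(1/73787) = √(12397/16229 - 44689/37535)*(1/73787) = √(-259936386/609155515)*(1/73787) = (I*√158341683081068790/609155515)*(1/73787) = I*√158341683081068790/44947757985305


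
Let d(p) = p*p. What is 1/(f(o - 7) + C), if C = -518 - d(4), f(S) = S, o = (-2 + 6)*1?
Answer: -1/537 ≈ -0.0018622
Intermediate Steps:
d(p) = p²
o = 4 (o = 4*1 = 4)
C = -534 (C = -518 - 1*4² = -518 - 1*16 = -518 - 16 = -534)
1/(f(o - 7) + C) = 1/((4 - 7) - 534) = 1/(-3 - 534) = 1/(-537) = -1/537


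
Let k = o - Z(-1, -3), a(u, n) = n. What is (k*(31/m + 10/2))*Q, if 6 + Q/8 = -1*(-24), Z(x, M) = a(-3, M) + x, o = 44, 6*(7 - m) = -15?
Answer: 1085184/19 ≈ 57115.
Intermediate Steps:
m = 19/2 (m = 7 - 1/6*(-15) = 7 + 5/2 = 19/2 ≈ 9.5000)
Z(x, M) = M + x
k = 48 (k = 44 - (-3 - 1) = 44 - 1*(-4) = 44 + 4 = 48)
Q = 144 (Q = -48 + 8*(-1*(-24)) = -48 + 8*24 = -48 + 192 = 144)
(k*(31/m + 10/2))*Q = (48*(31/(19/2) + 10/2))*144 = (48*(31*(2/19) + 10*(1/2)))*144 = (48*(62/19 + 5))*144 = (48*(157/19))*144 = (7536/19)*144 = 1085184/19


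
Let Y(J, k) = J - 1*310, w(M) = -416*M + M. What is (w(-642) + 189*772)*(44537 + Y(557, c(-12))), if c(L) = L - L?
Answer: 18466144992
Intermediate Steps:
c(L) = 0
w(M) = -415*M
Y(J, k) = -310 + J (Y(J, k) = J - 310 = -310 + J)
(w(-642) + 189*772)*(44537 + Y(557, c(-12))) = (-415*(-642) + 189*772)*(44537 + (-310 + 557)) = (266430 + 145908)*(44537 + 247) = 412338*44784 = 18466144992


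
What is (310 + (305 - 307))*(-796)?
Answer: -245168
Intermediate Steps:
(310 + (305 - 307))*(-796) = (310 - 2)*(-796) = 308*(-796) = -245168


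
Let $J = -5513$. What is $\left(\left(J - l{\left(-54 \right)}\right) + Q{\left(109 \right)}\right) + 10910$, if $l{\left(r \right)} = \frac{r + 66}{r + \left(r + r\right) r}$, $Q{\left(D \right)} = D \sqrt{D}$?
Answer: $\frac{5197309}{963} + 109 \sqrt{109} \approx 6535.0$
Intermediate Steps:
$Q{\left(D \right)} = D^{\frac{3}{2}}$
$l{\left(r \right)} = \frac{66 + r}{r + 2 r^{2}}$ ($l{\left(r \right)} = \frac{66 + r}{r + 2 r r} = \frac{66 + r}{r + 2 r^{2}}$)
$\left(\left(J - l{\left(-54 \right)}\right) + Q{\left(109 \right)}\right) + 10910 = \left(\left(-5513 - \frac{66 - 54}{\left(-54\right) \left(1 + 2 \left(-54\right)\right)}\right) + 109^{\frac{3}{2}}\right) + 10910 = \left(\left(-5513 - \left(- \frac{1}{54}\right) \frac{1}{1 - 108} \cdot 12\right) + 109 \sqrt{109}\right) + 10910 = \left(\left(-5513 - \left(- \frac{1}{54}\right) \frac{1}{-107} \cdot 12\right) + 109 \sqrt{109}\right) + 10910 = \left(\left(-5513 - \left(- \frac{1}{54}\right) \left(- \frac{1}{107}\right) 12\right) + 109 \sqrt{109}\right) + 10910 = \left(\left(-5513 - \frac{2}{963}\right) + 109 \sqrt{109}\right) + 10910 = \left(- \frac{5309021}{963} + 109 \sqrt{109}\right) + 10910 = \frac{5197309}{963} + 109 \sqrt{109}$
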